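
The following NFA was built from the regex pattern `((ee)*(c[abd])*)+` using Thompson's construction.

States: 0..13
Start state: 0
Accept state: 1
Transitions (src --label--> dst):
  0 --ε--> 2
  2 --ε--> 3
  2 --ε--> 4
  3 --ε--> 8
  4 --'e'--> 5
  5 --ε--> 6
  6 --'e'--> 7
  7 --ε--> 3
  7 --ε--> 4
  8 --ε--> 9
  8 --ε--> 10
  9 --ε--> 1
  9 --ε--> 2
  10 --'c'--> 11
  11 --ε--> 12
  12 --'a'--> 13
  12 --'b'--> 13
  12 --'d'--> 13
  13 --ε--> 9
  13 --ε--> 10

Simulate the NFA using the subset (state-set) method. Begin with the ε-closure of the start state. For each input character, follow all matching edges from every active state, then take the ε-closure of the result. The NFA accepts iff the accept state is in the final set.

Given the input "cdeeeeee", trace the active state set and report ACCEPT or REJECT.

S₀ = ε-closure({0}) = {0,1,2,3,4,8,9,10}
'c' @ 1: {11,12}
'd' @ 2: {1,2,3,4,8,9,10,13}  ✓accept
'e' @ 3: {5,6}
'e' @ 4: {1,2,3,4,7,8,9,10}  ✓accept
'e' @ 5: {5,6}
'e' @ 6: {1,2,3,4,7,8,9,10}  ✓accept
'e' @ 7: {5,6}
'e' @ 8: {1,2,3,4,7,8,9,10}  ✓accept
final: {1,2,3,4,7,8,9,10}; accept 1 in set

Answer: ACCEPT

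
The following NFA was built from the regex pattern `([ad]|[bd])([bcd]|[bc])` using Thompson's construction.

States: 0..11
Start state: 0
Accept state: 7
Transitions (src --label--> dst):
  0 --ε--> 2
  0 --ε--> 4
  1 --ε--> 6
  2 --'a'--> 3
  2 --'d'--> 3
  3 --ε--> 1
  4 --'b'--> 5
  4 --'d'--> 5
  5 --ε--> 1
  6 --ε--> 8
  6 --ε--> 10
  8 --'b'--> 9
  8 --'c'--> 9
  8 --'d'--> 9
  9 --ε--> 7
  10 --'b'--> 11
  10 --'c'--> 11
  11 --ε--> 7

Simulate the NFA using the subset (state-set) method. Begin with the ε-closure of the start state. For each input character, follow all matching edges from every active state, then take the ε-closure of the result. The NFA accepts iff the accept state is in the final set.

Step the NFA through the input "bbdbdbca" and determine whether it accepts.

initial (ε-close {0}): {0,2,4}
'b' @ 1: {1,5,6,8,10}
'b' @ 2: {7,9,11}  ✓accept
'd' @ 3: {}  — no active states
rest 'bdbca' ignored (set empty)
end set {} — state 7 not in

Answer: REJECT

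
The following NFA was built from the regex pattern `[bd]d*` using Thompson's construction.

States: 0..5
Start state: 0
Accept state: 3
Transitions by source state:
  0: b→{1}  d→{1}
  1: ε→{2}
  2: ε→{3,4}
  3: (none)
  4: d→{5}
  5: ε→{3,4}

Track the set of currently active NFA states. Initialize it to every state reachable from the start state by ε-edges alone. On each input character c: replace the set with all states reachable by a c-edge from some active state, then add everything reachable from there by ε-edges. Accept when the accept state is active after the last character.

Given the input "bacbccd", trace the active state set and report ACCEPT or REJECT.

S₀ = ε-closure({0}) = {0}
'b' @ 1: {1,2,3,4}  ✓accept
'a' @ 2: {}  — no active states
rest 'cbccd' ignored (set empty)
after full input: {}  (accept=3 not in)

Answer: REJECT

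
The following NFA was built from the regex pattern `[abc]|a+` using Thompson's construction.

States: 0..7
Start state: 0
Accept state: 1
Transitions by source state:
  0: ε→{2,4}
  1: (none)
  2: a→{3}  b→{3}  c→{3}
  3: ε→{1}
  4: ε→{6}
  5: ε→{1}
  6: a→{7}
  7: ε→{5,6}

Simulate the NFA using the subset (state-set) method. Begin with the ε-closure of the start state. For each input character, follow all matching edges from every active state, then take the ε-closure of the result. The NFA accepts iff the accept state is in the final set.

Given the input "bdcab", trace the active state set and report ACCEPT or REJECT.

start: ε-closure({0}) = {0,2,4,6}
'b' @ 1: {1,3}  [accepting]
'd' @ 2: {}  — state set empty
rest 'cab' ignored (set empty)
after full input: {}  (accept=1 not in)

Answer: REJECT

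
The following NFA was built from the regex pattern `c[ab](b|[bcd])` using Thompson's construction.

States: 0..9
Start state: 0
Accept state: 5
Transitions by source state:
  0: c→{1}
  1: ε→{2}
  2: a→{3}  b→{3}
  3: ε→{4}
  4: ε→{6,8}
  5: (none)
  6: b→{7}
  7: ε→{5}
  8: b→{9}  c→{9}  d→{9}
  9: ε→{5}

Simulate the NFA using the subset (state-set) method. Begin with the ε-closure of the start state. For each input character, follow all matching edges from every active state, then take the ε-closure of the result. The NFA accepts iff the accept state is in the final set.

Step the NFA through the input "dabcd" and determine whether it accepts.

initial (ε-close {0}): {0}
'd' @ 1: {}  — no active states
rest 'abcd' ignored (set empty)
after full input: {}  (accept=5 not in)

Answer: REJECT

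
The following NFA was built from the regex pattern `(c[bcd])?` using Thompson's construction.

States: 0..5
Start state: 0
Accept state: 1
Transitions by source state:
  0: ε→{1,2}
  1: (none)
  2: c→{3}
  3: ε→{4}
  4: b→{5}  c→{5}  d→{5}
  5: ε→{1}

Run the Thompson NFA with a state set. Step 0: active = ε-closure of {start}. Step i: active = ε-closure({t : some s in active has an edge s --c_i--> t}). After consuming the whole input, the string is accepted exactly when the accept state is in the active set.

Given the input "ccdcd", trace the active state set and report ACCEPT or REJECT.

start: ε-closure({0}) = {0,1,2}
'c' @ 1: {3,4}
'c' @ 2: {1,5}  ✓accept
'd' @ 3: {}  — state set empty
rest 'cd' ignored (set empty)
after full input: {}  (accept=1 not in)

Answer: REJECT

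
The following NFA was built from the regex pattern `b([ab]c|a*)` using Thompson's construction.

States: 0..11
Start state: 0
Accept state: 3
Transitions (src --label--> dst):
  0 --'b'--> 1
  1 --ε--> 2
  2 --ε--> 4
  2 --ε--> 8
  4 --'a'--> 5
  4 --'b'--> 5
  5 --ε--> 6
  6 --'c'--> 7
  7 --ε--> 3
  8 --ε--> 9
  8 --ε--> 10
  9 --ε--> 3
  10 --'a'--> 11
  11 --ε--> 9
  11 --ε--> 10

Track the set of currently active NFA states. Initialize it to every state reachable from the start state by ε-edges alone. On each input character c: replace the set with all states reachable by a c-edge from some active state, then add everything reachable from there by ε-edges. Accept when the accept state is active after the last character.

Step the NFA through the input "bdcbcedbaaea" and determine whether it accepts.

S₀ = ε-closure({0}) = {0}
'b' @ 1: {1,2,3,4,8,9,10}  (accept∈set)
'd' @ 2: {}  — no active states
rest 'cbcedbaaea' ignored (set empty)
final: {}; accept 3 not in set

Answer: REJECT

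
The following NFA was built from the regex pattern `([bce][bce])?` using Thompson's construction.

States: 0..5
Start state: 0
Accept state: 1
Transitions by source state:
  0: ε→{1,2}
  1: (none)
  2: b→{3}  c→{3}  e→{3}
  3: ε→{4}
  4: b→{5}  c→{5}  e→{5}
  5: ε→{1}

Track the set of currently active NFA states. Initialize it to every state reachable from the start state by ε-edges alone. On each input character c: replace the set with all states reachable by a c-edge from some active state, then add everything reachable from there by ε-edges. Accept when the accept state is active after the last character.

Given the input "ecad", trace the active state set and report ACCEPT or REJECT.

start: ε-closure({0}) = {0,1,2}
'e' @ 1: {3,4}
'c' @ 2: {1,5}  [accepting]
'a' @ 3: {}  — state set empty
rest 'd' ignored (set empty)
end set {} — state 1 not in

Answer: REJECT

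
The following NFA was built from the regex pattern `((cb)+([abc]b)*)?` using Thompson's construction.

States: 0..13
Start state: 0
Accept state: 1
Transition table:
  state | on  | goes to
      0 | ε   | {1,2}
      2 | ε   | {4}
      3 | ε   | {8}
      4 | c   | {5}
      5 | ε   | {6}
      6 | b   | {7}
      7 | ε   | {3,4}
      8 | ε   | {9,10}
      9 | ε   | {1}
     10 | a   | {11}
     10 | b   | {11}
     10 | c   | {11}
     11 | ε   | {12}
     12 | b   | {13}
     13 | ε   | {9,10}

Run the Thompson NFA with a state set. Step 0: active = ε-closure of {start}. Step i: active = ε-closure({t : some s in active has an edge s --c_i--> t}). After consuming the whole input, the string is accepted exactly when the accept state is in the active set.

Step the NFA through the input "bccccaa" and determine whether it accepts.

Answer: REJECT

Steps:
S₀ = ε-closure({0}) = {0,1,2,4}
'b' @ 1: {}  — state set empty
rest 'ccccaa' ignored (set empty)
final: {}; accept 1 not in set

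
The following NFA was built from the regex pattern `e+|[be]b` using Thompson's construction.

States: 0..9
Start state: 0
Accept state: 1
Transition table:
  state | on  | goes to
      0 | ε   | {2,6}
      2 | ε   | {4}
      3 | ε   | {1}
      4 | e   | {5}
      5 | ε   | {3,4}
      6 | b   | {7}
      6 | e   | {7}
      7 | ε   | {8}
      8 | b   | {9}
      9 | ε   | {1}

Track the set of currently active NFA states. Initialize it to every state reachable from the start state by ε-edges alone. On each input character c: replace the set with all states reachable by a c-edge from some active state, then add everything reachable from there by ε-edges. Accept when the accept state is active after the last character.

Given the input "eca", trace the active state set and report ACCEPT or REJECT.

Answer: REJECT

Derivation:
S₀ = ε-closure({0}) = {0,2,4,6}
'e' @ 1: {1,3,4,5,7,8}  (accept∈set)
'c' @ 2: {}  — dead — no transitions
rest 'a' ignored (set empty)
final: {}; accept 1 not in set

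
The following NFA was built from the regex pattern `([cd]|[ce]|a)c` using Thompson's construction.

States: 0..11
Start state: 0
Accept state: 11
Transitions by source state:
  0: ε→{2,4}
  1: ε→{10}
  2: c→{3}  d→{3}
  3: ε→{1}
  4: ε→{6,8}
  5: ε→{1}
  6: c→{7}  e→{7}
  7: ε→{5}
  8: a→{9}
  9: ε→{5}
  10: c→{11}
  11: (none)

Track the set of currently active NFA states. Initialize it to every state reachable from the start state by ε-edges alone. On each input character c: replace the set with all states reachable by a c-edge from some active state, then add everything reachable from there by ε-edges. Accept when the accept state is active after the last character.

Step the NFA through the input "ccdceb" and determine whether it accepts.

start: ε-closure({0}) = {0,2,4,6,8}
'c' @ 1: {1,3,5,7,10}
'c' @ 2: {11}  [accepting]
'd' @ 3: {}  — dead — no transitions
rest 'ceb' ignored (set empty)
final: {}; accept 11 not in set

Answer: REJECT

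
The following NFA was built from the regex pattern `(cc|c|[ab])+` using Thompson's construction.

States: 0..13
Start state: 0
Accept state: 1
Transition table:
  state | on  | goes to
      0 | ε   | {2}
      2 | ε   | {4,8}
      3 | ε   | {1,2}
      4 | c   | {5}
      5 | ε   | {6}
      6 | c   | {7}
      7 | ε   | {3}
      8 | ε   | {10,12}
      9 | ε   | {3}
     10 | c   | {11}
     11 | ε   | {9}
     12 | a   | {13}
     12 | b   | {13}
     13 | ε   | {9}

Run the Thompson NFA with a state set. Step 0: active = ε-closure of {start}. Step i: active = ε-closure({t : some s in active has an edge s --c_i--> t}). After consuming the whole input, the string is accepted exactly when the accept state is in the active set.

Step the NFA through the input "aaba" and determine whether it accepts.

S₀ = ε-closure({0}) = {0,2,4,8,10,12}
'a' @ 1: {1,2,3,4,8,9,10,12,13}  [accepting]
'a' @ 2: {1,2,3,4,8,9,10,12,13}  [accepting]
'b' @ 3: {1,2,3,4,8,9,10,12,13}  [accepting]
'a' @ 4: {1,2,3,4,8,9,10,12,13}  [accepting]
final: {1,2,3,4,8,9,10,12,13}; accept 1 in set

Answer: ACCEPT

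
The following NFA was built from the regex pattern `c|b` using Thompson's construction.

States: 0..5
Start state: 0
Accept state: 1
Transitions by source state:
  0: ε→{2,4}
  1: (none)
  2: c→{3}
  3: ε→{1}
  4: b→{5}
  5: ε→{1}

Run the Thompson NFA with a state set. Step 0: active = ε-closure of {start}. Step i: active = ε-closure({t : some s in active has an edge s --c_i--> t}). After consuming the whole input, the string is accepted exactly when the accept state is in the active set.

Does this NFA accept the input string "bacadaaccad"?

Answer: REJECT

Derivation:
initial (ε-close {0}): {0,2,4}
'b' @ 1: {1,5}  ✓accept
'a' @ 2: {}  — no active states
rest 'cadaaccad' ignored (set empty)
after full input: {}  (accept=1 not in)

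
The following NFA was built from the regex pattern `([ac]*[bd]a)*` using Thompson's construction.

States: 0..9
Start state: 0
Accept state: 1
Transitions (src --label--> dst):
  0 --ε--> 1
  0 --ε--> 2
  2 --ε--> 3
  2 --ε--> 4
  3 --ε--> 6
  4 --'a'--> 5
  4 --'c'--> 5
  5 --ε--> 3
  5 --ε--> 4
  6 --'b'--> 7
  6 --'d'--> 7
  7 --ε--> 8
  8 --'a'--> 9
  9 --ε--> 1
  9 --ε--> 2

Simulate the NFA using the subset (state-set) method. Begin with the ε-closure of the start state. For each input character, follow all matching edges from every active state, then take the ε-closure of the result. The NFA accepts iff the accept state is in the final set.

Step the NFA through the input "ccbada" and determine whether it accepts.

start: ε-closure({0}) = {0,1,2,3,4,6}
'c' @ 1: {3,4,5,6}
'c' @ 2: {3,4,5,6}
'b' @ 3: {7,8}
'a' @ 4: {1,2,3,4,6,9}  ✓accept
'd' @ 5: {7,8}
'a' @ 6: {1,2,3,4,6,9}  ✓accept
after full input: {1,2,3,4,6,9}  (accept=1 in)

Answer: ACCEPT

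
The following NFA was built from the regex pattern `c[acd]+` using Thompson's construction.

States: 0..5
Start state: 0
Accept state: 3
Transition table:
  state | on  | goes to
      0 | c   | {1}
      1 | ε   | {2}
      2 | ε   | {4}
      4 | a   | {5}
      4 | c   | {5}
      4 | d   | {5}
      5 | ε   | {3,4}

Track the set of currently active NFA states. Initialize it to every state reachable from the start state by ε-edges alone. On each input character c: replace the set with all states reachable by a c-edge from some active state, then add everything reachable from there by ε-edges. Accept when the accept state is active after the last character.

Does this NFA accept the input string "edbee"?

S₀ = ε-closure({0}) = {0}
'e' @ 1: {}  — dead — no transitions
rest 'dbee' ignored (set empty)
after full input: {}  (accept=3 not in)

Answer: REJECT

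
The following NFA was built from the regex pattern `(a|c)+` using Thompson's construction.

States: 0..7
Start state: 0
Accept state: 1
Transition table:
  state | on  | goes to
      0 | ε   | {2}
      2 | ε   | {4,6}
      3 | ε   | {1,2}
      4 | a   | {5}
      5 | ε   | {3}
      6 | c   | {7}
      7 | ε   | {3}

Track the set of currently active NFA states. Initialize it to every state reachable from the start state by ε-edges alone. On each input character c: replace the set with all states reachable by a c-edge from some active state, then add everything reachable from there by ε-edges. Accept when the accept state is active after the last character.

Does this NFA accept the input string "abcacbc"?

Answer: REJECT

Steps:
initial (ε-close {0}): {0,2,4,6}
'a' @ 1: {1,2,3,4,5,6}  ✓accept
'b' @ 2: {}  — no active states
rest 'cacbc' ignored (set empty)
final: {}; accept 1 not in set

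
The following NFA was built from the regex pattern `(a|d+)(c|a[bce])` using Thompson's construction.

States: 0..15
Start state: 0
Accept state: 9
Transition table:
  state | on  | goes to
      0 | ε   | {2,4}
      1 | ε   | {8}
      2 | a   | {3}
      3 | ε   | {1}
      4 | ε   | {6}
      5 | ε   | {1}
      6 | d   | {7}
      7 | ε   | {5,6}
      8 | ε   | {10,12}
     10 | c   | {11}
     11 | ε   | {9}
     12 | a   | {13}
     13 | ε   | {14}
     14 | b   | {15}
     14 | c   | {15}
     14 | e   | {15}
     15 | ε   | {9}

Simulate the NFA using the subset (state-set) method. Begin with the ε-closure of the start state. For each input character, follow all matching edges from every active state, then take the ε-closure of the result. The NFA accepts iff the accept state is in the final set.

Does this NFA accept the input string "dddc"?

Answer: ACCEPT

Trace:
S₀ = ε-closure({0}) = {0,2,4,6}
'd' @ 1: {1,5,6,7,8,10,12}
'd' @ 2: {1,5,6,7,8,10,12}
'd' @ 3: {1,5,6,7,8,10,12}
'c' @ 4: {9,11}  [accepting]
end set {9,11} — state 9 in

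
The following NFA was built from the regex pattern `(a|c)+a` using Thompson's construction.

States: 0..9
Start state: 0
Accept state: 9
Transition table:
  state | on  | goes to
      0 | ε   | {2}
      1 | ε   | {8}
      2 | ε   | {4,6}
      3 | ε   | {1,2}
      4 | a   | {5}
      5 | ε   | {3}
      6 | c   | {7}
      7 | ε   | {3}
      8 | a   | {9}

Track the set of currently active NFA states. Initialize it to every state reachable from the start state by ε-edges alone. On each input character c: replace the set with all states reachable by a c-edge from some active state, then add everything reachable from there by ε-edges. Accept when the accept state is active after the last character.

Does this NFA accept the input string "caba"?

Answer: REJECT

Derivation:
start: ε-closure({0}) = {0,2,4,6}
'c' @ 1: {1,2,3,4,6,7,8}
'a' @ 2: {1,2,3,4,5,6,8,9}  (accept∈set)
'b' @ 3: {}  — dead — no transitions
rest 'a' ignored (set empty)
final: {}; accept 9 not in set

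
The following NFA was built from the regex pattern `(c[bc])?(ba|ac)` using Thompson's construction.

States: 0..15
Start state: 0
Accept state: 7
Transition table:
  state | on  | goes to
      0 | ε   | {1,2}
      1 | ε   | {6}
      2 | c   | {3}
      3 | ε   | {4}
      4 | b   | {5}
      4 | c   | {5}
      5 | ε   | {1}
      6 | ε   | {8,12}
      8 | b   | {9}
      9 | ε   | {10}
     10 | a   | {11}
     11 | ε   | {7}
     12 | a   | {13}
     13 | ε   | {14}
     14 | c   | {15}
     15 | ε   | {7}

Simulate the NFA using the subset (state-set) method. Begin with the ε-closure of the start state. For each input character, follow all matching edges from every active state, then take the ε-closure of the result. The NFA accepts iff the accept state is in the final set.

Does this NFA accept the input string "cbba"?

Answer: ACCEPT

Trace:
initial (ε-close {0}): {0,1,2,6,8,12}
'c' @ 1: {3,4}
'b' @ 2: {1,5,6,8,12}
'b' @ 3: {9,10}
'a' @ 4: {7,11}  ✓accept
end set {7,11} — state 7 in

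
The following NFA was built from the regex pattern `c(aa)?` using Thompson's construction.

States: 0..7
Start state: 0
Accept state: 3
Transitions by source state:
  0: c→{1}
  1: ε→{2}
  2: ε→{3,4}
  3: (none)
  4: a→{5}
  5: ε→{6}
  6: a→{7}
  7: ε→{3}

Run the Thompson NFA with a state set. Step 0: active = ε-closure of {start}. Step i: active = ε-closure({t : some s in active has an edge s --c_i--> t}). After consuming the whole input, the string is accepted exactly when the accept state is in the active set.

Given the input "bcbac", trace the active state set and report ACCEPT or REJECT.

initial (ε-close {0}): {0}
'b' @ 1: {}  — no active states
rest 'cbac' ignored (set empty)
after full input: {}  (accept=3 not in)

Answer: REJECT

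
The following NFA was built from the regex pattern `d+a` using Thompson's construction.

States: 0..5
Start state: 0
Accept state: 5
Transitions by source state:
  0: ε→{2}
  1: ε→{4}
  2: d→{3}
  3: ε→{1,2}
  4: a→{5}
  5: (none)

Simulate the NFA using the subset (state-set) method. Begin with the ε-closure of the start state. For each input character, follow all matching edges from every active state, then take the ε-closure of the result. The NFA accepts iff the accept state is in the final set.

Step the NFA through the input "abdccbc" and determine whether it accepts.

initial (ε-close {0}): {0,2}
'a' @ 1: {}  — no active states
rest 'bdccbc' ignored (set empty)
final: {}; accept 5 not in set

Answer: REJECT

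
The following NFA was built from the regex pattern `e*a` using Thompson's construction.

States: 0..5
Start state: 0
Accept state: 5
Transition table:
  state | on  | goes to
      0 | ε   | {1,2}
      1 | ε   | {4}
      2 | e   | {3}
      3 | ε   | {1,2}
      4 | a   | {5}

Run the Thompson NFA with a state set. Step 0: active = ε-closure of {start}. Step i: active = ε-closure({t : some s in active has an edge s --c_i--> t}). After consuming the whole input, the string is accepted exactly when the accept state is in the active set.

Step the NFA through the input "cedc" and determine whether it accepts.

Answer: REJECT

Trace:
start: ε-closure({0}) = {0,1,2,4}
'c' @ 1: {}  — no active states
rest 'edc' ignored (set empty)
end set {} — state 5 not in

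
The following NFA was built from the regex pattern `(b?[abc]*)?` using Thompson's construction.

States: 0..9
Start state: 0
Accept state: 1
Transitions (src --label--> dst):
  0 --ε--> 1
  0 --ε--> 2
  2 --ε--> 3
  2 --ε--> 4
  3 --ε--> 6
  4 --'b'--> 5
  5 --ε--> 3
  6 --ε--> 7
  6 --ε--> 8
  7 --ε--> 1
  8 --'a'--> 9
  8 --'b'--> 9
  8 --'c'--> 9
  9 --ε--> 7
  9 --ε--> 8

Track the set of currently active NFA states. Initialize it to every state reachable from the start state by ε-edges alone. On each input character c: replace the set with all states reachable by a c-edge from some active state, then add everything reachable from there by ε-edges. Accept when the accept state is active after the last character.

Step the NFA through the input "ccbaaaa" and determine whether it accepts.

Answer: ACCEPT

Trace:
start: ε-closure({0}) = {0,1,2,3,4,6,7,8}
'c' @ 1: {1,7,8,9}  [accepting]
'c' @ 2: {1,7,8,9}  [accepting]
'b' @ 3: {1,7,8,9}  [accepting]
'a' @ 4: {1,7,8,9}  [accepting]
'a' @ 5: {1,7,8,9}  [accepting]
'a' @ 6: {1,7,8,9}  [accepting]
'a' @ 7: {1,7,8,9}  [accepting]
end set {1,7,8,9} — state 1 in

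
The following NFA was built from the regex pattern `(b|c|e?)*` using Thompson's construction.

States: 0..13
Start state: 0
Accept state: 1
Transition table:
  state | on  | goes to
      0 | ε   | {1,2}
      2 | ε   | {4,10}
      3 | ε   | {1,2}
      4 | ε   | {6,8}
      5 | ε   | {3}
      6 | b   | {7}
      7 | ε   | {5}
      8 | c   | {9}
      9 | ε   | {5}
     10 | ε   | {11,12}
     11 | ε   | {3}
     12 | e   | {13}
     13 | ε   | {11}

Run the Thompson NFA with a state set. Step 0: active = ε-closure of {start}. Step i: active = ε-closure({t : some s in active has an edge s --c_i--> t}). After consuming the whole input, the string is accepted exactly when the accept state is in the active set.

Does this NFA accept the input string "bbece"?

Answer: ACCEPT

Trace:
start: ε-closure({0}) = {0,1,2,3,4,6,8,10,11,12}
'b' @ 1: {1,2,3,4,5,6,7,8,10,11,12}  (accept∈set)
'b' @ 2: {1,2,3,4,5,6,7,8,10,11,12}  (accept∈set)
'e' @ 3: {1,2,3,4,6,8,10,11,12,13}  (accept∈set)
'c' @ 4: {1,2,3,4,5,6,8,9,10,11,12}  (accept∈set)
'e' @ 5: {1,2,3,4,6,8,10,11,12,13}  (accept∈set)
final: {1,2,3,4,6,8,10,11,12,13}; accept 1 in set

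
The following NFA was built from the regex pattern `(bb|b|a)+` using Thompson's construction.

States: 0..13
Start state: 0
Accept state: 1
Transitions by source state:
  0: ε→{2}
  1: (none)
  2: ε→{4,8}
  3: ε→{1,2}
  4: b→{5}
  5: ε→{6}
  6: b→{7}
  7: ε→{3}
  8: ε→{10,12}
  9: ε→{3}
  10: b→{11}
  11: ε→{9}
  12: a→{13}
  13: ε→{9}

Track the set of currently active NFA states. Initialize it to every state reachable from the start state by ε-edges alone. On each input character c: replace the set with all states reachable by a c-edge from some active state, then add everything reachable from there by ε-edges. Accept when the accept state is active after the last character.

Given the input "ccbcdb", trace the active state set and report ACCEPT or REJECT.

Answer: REJECT

Trace:
S₀ = ε-closure({0}) = {0,2,4,8,10,12}
'c' @ 1: {}  — state set empty
rest 'cbcdb' ignored (set empty)
final: {}; accept 1 not in set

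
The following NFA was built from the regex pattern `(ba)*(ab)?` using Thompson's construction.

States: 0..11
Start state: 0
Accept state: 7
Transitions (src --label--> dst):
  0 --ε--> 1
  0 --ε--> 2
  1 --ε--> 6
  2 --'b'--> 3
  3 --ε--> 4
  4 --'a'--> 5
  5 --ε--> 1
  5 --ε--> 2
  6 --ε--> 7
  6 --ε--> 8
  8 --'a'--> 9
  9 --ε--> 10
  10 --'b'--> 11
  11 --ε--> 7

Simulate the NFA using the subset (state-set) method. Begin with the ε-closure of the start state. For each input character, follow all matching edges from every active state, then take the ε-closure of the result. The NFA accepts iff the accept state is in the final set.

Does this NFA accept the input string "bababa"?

initial (ε-close {0}): {0,1,2,6,7,8}
'b' @ 1: {3,4}
'a' @ 2: {1,2,5,6,7,8}  [accepting]
'b' @ 3: {3,4}
'a' @ 4: {1,2,5,6,7,8}  [accepting]
'b' @ 5: {3,4}
'a' @ 6: {1,2,5,6,7,8}  [accepting]
end set {1,2,5,6,7,8} — state 7 in

Answer: ACCEPT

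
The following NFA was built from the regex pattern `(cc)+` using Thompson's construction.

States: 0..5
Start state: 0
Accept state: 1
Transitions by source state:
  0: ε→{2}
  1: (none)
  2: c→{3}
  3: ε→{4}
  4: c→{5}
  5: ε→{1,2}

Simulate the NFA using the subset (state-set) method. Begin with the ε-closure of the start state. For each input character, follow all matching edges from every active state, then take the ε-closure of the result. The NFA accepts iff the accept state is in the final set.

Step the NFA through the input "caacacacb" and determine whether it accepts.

S₀ = ε-closure({0}) = {0,2}
'c' @ 1: {3,4}
'a' @ 2: {}  — dead — no transitions
rest 'acacacb' ignored (set empty)
final: {}; accept 1 not in set

Answer: REJECT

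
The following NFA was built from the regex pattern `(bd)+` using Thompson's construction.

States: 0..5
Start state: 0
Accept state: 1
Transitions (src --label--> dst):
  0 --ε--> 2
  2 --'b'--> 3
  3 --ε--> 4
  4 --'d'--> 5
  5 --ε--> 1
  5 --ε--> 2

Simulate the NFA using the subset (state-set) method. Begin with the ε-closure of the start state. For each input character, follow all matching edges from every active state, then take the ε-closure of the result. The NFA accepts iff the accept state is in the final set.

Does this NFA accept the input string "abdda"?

start: ε-closure({0}) = {0,2}
'a' @ 1: {}  — state set empty
rest 'bdda' ignored (set empty)
after full input: {}  (accept=1 not in)

Answer: REJECT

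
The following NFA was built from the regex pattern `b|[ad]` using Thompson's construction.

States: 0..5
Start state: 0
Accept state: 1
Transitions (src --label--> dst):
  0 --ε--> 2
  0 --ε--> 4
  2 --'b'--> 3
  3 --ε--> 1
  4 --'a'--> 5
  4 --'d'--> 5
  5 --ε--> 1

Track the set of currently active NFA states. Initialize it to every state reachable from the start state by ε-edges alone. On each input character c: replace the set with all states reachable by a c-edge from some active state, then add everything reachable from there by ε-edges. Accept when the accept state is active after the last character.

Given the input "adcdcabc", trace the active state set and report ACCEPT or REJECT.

Answer: REJECT

Trace:
initial (ε-close {0}): {0,2,4}
'a' @ 1: {1,5}  ✓accept
'd' @ 2: {}  — no active states
rest 'cdcabc' ignored (set empty)
after full input: {}  (accept=1 not in)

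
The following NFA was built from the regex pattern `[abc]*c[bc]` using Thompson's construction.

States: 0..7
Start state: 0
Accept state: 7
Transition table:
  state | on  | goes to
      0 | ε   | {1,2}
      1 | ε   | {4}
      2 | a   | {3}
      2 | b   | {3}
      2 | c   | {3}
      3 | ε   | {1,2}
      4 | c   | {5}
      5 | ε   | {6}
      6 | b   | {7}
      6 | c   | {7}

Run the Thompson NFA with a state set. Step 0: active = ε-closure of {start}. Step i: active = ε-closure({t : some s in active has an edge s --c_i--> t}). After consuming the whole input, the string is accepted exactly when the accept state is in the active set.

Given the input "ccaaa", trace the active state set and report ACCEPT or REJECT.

S₀ = ε-closure({0}) = {0,1,2,4}
'c' @ 1: {1,2,3,4,5,6}
'c' @ 2: {1,2,3,4,5,6,7}  [accepting]
'a' @ 3: {1,2,3,4}
'a' @ 4: {1,2,3,4}
'a' @ 5: {1,2,3,4}
end set {1,2,3,4} — state 7 not in

Answer: REJECT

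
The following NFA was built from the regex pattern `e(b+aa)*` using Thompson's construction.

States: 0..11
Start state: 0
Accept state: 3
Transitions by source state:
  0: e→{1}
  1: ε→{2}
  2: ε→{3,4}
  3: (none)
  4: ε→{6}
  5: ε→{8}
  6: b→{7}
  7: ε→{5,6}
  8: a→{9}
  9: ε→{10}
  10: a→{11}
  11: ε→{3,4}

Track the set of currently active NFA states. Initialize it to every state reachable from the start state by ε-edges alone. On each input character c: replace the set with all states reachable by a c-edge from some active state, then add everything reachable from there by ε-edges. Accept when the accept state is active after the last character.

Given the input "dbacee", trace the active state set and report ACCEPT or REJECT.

Answer: REJECT

Derivation:
S₀ = ε-closure({0}) = {0}
'd' @ 1: {}  — no active states
rest 'bacee' ignored (set empty)
after full input: {}  (accept=3 not in)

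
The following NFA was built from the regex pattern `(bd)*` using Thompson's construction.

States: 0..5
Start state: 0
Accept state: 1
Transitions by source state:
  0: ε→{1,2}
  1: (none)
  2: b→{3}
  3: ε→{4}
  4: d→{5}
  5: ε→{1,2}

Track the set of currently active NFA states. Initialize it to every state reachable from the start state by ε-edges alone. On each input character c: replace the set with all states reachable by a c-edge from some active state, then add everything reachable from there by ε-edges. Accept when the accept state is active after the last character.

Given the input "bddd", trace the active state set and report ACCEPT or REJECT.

Answer: REJECT

Trace:
start: ε-closure({0}) = {0,1,2}
'b' @ 1: {3,4}
'd' @ 2: {1,2,5}  ✓accept
'd' @ 3: {}  — dead — no transitions
rest 'd' ignored (set empty)
end set {} — state 1 not in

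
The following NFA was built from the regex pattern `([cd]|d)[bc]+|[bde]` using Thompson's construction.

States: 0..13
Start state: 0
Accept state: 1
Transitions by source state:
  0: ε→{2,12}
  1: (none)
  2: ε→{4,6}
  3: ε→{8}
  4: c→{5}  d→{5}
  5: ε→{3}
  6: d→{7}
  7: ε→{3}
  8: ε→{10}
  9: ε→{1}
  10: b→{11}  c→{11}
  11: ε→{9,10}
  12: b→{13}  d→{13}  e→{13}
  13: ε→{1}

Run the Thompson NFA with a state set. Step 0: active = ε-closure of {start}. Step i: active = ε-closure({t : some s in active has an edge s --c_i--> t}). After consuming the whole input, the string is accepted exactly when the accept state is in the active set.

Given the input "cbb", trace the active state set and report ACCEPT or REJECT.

Answer: ACCEPT

Steps:
start: ε-closure({0}) = {0,2,4,6,12}
'c' @ 1: {3,5,8,10}
'b' @ 2: {1,9,10,11}  [accepting]
'b' @ 3: {1,9,10,11}  [accepting]
final: {1,9,10,11}; accept 1 in set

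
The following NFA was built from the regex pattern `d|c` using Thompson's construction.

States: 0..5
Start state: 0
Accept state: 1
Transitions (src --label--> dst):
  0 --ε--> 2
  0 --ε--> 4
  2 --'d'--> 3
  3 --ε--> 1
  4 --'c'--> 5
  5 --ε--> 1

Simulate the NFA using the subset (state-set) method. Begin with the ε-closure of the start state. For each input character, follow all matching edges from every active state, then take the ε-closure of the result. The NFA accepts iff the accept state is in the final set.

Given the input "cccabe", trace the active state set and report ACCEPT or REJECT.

Answer: REJECT

Trace:
initial (ε-close {0}): {0,2,4}
'c' @ 1: {1,5}  ✓accept
'c' @ 2: {}  — no active states
rest 'cabe' ignored (set empty)
final: {}; accept 1 not in set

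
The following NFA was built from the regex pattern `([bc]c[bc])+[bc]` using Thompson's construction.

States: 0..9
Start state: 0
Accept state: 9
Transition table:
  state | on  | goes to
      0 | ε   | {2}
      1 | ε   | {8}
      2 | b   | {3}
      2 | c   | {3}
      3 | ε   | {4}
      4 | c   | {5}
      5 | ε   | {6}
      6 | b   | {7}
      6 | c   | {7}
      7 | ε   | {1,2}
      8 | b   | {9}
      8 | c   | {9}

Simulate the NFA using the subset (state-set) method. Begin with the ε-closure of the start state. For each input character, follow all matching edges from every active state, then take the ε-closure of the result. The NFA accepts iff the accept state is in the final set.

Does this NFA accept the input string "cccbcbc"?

start: ε-closure({0}) = {0,2}
'c' @ 1: {3,4}
'c' @ 2: {5,6}
'c' @ 3: {1,2,7,8}
'b' @ 4: {3,4,9}  (accept∈set)
'c' @ 5: {5,6}
'b' @ 6: {1,2,7,8}
'c' @ 7: {3,4,9}  (accept∈set)
end set {3,4,9} — state 9 in

Answer: ACCEPT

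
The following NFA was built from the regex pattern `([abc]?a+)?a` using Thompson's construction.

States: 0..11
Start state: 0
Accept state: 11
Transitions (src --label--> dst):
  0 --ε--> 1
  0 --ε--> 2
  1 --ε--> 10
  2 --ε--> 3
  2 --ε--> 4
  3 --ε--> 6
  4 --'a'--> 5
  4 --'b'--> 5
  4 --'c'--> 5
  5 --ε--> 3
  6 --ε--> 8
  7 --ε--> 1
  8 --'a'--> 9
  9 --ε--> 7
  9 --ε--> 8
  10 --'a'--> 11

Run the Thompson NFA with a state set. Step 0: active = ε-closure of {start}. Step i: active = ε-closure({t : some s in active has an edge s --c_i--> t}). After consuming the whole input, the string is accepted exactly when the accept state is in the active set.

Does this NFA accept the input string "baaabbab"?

Answer: REJECT

Steps:
initial (ε-close {0}): {0,1,2,3,4,6,8,10}
'b' @ 1: {3,5,6,8}
'a' @ 2: {1,7,8,9,10}
'a' @ 3: {1,7,8,9,10,11}  [accepting]
'a' @ 4: {1,7,8,9,10,11}  [accepting]
'b' @ 5: {}  — dead — no transitions
rest 'bab' ignored (set empty)
after full input: {}  (accept=11 not in)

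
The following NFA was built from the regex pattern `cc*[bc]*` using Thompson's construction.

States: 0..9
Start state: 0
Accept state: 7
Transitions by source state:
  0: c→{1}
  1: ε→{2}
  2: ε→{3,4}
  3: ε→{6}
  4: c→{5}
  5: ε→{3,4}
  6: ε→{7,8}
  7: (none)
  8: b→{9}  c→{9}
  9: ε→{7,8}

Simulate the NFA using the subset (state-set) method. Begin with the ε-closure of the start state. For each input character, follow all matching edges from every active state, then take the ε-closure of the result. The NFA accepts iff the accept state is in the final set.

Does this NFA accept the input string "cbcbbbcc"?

Answer: ACCEPT

Trace:
initial (ε-close {0}): {0}
'c' @ 1: {1,2,3,4,6,7,8}  [accepting]
'b' @ 2: {7,8,9}  [accepting]
'c' @ 3: {7,8,9}  [accepting]
'b' @ 4: {7,8,9}  [accepting]
'b' @ 5: {7,8,9}  [accepting]
'b' @ 6: {7,8,9}  [accepting]
'c' @ 7: {7,8,9}  [accepting]
'c' @ 8: {7,8,9}  [accepting]
final: {7,8,9}; accept 7 in set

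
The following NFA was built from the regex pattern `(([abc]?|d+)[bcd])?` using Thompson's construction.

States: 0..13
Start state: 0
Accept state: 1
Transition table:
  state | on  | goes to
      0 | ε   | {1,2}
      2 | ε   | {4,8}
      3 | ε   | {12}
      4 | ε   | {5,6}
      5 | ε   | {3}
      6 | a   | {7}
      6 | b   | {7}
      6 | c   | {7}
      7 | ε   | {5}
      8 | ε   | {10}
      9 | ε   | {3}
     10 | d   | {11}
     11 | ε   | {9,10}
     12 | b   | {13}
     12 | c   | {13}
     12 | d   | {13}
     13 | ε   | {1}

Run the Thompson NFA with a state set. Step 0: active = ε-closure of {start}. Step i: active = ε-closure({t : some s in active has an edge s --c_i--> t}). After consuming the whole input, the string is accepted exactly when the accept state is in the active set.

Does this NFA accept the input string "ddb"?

Answer: ACCEPT

Derivation:
initial (ε-close {0}): {0,1,2,3,4,5,6,8,10,12}
'd' @ 1: {1,3,9,10,11,12,13}  ✓accept
'd' @ 2: {1,3,9,10,11,12,13}  ✓accept
'b' @ 3: {1,13}  ✓accept
final: {1,13}; accept 1 in set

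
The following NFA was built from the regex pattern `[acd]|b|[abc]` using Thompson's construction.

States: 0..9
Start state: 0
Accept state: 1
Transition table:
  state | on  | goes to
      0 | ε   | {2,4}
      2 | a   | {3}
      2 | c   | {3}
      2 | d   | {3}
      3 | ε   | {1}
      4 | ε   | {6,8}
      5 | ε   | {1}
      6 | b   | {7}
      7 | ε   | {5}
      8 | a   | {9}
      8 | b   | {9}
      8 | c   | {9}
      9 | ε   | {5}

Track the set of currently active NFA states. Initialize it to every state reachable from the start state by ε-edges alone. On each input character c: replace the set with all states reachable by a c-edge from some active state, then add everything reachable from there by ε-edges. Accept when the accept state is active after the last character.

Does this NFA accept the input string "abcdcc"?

Answer: REJECT

Derivation:
start: ε-closure({0}) = {0,2,4,6,8}
'a' @ 1: {1,3,5,9}  [accepting]
'b' @ 2: {}  — no active states
rest 'cdcc' ignored (set empty)
final: {}; accept 1 not in set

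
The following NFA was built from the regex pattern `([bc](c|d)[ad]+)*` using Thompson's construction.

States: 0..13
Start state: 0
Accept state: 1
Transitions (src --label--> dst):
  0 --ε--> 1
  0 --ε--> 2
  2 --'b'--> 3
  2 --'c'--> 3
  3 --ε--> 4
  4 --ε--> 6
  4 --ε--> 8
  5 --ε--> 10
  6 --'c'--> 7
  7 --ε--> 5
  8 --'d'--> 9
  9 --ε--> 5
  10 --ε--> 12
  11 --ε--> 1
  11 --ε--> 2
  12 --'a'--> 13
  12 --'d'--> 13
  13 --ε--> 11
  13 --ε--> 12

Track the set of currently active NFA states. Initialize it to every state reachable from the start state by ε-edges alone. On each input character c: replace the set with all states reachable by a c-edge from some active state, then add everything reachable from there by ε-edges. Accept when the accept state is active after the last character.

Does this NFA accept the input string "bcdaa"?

Answer: ACCEPT

Trace:
S₀ = ε-closure({0}) = {0,1,2}
'b' @ 1: {3,4,6,8}
'c' @ 2: {5,7,10,12}
'd' @ 3: {1,2,11,12,13}  ✓accept
'a' @ 4: {1,2,11,12,13}  ✓accept
'a' @ 5: {1,2,11,12,13}  ✓accept
after full input: {1,2,11,12,13}  (accept=1 in)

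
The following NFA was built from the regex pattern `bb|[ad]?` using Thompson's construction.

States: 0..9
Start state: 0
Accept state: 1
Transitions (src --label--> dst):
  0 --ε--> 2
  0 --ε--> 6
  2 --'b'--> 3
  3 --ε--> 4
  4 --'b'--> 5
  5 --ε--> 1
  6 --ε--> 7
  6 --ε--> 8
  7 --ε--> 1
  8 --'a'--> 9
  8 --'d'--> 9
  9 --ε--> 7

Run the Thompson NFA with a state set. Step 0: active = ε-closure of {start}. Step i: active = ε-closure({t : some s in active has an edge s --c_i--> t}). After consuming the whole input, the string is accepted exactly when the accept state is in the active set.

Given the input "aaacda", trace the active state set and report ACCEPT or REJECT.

S₀ = ε-closure({0}) = {0,1,2,6,7,8}
'a' @ 1: {1,7,9}  ✓accept
'a' @ 2: {}  — no active states
rest 'acda' ignored (set empty)
final: {}; accept 1 not in set

Answer: REJECT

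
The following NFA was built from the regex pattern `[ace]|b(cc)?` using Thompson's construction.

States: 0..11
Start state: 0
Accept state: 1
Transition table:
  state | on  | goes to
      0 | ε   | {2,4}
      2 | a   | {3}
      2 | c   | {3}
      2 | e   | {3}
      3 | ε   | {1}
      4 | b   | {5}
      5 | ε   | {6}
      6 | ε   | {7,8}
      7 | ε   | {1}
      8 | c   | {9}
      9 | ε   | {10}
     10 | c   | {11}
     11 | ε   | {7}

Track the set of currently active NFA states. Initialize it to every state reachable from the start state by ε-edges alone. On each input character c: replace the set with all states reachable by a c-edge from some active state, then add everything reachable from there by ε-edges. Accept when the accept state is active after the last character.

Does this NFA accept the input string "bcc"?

start: ε-closure({0}) = {0,2,4}
'b' @ 1: {1,5,6,7,8}  [accepting]
'c' @ 2: {9,10}
'c' @ 3: {1,7,11}  [accepting]
after full input: {1,7,11}  (accept=1 in)

Answer: ACCEPT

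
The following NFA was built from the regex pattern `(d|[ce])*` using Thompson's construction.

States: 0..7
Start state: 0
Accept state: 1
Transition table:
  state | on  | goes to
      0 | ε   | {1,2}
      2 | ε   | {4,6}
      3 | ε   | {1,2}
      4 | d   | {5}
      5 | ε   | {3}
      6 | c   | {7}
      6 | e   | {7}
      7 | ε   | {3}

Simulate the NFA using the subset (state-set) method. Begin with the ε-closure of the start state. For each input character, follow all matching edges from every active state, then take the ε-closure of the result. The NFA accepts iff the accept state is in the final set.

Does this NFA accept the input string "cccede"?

Answer: ACCEPT

Steps:
start: ε-closure({0}) = {0,1,2,4,6}
'c' @ 1: {1,2,3,4,6,7}  (accept∈set)
'c' @ 2: {1,2,3,4,6,7}  (accept∈set)
'c' @ 3: {1,2,3,4,6,7}  (accept∈set)
'e' @ 4: {1,2,3,4,6,7}  (accept∈set)
'd' @ 5: {1,2,3,4,5,6}  (accept∈set)
'e' @ 6: {1,2,3,4,6,7}  (accept∈set)
after full input: {1,2,3,4,6,7}  (accept=1 in)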